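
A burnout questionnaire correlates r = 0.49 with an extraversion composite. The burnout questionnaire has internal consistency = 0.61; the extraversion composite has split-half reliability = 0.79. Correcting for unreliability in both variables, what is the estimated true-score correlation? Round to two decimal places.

r_true = r_obs / √(r_xx · r_yy) = 0.49 / √(0.61 × 0.79) = 0.49 / √0.4819 = 0.49 / 0.6942 ≈ 0.71.

0.71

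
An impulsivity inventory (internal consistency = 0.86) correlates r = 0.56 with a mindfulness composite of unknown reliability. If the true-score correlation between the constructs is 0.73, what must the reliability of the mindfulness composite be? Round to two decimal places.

r_true = r_obs / √(r_xx · r_yy) ⇒ 0.73 = 0.56 / √(0.86 · r_yy).
√(0.86 · r_yy) = 0.56 / 0.73 = 0.7671; 0.86 · r_yy = 0.5884; r_yy = 0.5884 / 0.86 ≈ 0.68.

0.68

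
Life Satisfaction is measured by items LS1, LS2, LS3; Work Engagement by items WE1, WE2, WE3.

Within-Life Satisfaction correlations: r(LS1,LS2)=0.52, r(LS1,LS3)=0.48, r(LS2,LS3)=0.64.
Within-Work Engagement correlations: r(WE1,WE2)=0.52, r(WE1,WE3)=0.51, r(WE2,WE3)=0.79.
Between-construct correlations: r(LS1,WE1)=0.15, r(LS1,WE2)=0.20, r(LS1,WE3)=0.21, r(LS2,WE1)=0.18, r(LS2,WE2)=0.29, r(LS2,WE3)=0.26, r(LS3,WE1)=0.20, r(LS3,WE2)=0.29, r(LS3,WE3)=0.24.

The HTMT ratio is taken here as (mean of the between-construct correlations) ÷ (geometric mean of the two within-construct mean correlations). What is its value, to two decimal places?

0.39

Mean heterotrait r = 2.02/9 = 0.2244.
Mean within-LS = 1.64/3 = 0.5467; mean within-WE = 1.82/3 = 0.6067.
Geometric mean = √(0.5467 × 0.6067) = 0.5759.
HTMT = 0.2244 / 0.5759 = 0.39.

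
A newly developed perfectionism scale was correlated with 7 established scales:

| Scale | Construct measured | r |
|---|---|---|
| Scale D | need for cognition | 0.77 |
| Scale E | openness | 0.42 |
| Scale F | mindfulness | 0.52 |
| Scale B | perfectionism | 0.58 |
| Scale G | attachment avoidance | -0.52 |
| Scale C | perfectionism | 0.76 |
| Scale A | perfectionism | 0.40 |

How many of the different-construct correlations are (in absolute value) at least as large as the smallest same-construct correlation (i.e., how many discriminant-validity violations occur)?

4

Convergent (same construct = perfectionism): Scale B, Scale C, Scale A.
Smallest convergent = 0.40. Discriminant |r|: 0.77, 0.42, 0.52, 0.52; count ≥ 0.40 → 4.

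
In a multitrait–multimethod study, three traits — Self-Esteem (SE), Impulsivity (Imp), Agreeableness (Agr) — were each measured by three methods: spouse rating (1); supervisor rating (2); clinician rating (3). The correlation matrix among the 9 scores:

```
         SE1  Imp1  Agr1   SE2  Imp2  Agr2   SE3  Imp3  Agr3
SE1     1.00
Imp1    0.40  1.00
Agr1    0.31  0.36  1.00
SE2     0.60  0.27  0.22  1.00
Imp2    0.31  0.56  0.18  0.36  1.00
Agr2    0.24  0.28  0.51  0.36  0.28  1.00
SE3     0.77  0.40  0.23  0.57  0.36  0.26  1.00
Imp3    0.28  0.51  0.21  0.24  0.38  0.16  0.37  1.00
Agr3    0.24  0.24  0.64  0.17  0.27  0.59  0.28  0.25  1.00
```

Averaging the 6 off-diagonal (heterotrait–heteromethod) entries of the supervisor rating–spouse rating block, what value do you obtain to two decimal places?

HTHM values (method 2 × method 1): 0.27, 0.22, 0.31, 0.18, 0.24, 0.28; mean = 1.50/6 = 0.25.

0.25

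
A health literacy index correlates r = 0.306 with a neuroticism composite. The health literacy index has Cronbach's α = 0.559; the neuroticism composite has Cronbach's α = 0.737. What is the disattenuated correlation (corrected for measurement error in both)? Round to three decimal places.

r_true = r_obs / √(r_xx · r_yy) = 0.306 / √(0.559 × 0.737) = 0.306 / √0.411983 = 0.306 / 0.6419 ≈ 0.477.

0.477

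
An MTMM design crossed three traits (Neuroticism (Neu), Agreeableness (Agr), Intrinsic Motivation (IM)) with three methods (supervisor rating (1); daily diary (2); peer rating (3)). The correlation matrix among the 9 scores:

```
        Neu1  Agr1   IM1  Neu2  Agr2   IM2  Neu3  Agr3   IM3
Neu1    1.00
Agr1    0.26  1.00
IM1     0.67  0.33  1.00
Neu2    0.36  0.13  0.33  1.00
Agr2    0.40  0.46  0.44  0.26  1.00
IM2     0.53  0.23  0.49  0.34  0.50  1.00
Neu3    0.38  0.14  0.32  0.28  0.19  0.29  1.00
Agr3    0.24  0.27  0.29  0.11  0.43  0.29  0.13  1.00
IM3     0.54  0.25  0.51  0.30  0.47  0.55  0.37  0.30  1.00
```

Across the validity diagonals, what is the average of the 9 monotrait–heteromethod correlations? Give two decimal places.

0.41

Convergent values: 0.36, 0.38, 0.28, 0.46, 0.27, 0.43, 0.49, 0.51, 0.55; mean = 3.73/9 = 0.41.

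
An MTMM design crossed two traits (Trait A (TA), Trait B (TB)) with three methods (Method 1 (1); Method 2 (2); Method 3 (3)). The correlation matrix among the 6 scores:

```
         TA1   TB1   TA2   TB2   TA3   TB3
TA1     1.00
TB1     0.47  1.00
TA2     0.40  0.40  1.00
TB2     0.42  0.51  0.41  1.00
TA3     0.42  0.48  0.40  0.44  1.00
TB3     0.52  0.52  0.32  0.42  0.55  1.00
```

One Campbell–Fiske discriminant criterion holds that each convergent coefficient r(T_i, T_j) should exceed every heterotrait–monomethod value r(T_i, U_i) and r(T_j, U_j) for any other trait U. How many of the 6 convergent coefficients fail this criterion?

5

Checking each validity diagonal entry against its comparison values:
TA (methods 1·2): 0.40 vs {0.47, 0.41} → fail.
TA (methods 1·3): 0.42 vs {0.47, 0.55} → fail.
TA (methods 2·3): 0.40 vs {0.41, 0.55} → fail.
TB (methods 1·2): 0.51 vs {0.47, 0.41} → pass.
TB (methods 1·3): 0.52 vs {0.47, 0.55} → fail.
TB (methods 2·3): 0.42 vs {0.41, 0.55} → fail.
5 of 6 fail.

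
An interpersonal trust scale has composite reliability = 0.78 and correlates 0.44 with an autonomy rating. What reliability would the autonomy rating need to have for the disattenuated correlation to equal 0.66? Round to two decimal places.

0.57

r_true = r_obs / √(r_xx · r_yy) ⇒ 0.66 = 0.44 / √(0.78 · r_yy).
√(0.78 · r_yy) = 0.44 / 0.66 = 0.6667; 0.78 · r_yy = 0.4445; r_yy = 0.4445 / 0.78 ≈ 0.57.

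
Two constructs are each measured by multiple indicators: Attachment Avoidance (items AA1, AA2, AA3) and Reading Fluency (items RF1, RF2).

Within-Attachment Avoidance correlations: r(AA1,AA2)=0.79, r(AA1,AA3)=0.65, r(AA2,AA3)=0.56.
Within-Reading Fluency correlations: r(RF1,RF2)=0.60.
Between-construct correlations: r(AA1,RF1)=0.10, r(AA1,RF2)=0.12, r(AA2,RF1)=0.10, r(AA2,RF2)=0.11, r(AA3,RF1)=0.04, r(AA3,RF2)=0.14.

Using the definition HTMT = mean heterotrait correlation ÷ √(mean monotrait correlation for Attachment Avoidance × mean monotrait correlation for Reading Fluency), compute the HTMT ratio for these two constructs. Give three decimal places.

0.161

Between-construct mean = 0.61/6 = 0.1017.
Mean within-AA = 2.00/3 = 0.6667; mean within-RF = 0.60/1 = 0.6000.
Geometric mean = √(0.6667 × 0.6000) = 0.6325.
HTMT = 0.1017 / 0.6325 = 0.161.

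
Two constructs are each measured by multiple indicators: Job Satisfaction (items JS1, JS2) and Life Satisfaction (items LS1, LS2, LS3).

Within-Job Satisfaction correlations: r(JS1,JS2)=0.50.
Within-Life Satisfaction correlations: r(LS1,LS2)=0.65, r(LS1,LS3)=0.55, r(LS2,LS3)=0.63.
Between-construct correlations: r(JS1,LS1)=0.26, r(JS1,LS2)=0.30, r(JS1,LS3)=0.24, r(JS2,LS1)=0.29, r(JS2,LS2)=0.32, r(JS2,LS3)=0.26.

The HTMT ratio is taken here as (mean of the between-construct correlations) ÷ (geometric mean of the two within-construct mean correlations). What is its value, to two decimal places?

Between-construct mean = 1.67/6 = 0.2783.
Mean within-JS = 0.50/1 = 0.5000; mean within-LS = 1.83/3 = 0.6100.
Geometric mean = √(0.5000 × 0.6100) = 0.5523.
HTMT = 0.2783 / 0.5523 = 0.50.

0.50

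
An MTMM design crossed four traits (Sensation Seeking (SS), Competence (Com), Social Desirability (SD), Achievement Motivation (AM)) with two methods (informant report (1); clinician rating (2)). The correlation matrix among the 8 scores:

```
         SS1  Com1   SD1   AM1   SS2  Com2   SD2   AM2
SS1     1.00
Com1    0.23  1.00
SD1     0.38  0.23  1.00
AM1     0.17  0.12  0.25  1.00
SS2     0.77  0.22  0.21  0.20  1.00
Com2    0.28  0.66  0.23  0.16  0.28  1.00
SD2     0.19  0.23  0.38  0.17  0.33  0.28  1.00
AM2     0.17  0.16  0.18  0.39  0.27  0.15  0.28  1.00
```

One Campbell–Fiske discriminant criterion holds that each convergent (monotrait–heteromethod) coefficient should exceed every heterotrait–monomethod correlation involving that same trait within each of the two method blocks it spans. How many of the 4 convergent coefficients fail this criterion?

1

Each convergent coefficient versus the relevant comparison correlations:
SS (methods 1·2): 0.77 vs {0.23, 0.28, 0.38, 0.33, 0.17, 0.27} → pass.
Com (methods 1·2): 0.66 vs {0.23, 0.28, 0.23, 0.28, 0.12, 0.15} → pass.
SD (methods 1·2): 0.38 vs {0.38, 0.33, 0.23, 0.28, 0.25, 0.28} → fail.
AM (methods 1·2): 0.39 vs {0.17, 0.27, 0.12, 0.15, 0.25, 0.28} → pass.
1 of 4 fail.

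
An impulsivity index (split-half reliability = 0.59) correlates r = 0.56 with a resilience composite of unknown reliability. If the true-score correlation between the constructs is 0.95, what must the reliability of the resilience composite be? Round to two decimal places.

0.59

r_true = r_obs / √(r_xx · r_yy) ⇒ 0.95 = 0.56 / √(0.59 · r_yy).
√(0.59 · r_yy) = 0.56 / 0.95 = 0.5895; 0.59 · r_yy = 0.3475; r_yy = 0.3475 / 0.59 ≈ 0.59.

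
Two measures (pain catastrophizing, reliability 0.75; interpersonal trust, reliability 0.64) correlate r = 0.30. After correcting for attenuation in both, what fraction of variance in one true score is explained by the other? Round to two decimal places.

0.19

Disattenuated r = 0.30 / √(0.75 × 0.64) = 0.30 / 0.6928 = 0.4330.
Shared true-score variance = 0.4330² = 0.1875 ≈ 0.19.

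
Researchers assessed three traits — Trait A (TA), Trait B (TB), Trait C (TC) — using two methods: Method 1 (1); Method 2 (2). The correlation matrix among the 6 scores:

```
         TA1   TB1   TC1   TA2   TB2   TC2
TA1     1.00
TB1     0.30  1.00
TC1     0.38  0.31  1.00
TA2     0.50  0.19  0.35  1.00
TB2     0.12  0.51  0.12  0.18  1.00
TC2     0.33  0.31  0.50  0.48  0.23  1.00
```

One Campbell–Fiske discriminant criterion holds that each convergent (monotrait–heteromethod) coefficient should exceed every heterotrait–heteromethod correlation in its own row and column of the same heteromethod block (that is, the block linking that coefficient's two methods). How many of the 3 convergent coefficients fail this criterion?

Checking each validity diagonal entry against its comparison values:
TA (methods 1·2): 0.50 vs {0.12, 0.19, 0.33, 0.35} → pass.
TB (methods 1·2): 0.51 vs {0.19, 0.12, 0.31, 0.12} → pass.
TC (methods 1·2): 0.50 vs {0.35, 0.33, 0.12, 0.31} → pass.
0 of 3 fail.

0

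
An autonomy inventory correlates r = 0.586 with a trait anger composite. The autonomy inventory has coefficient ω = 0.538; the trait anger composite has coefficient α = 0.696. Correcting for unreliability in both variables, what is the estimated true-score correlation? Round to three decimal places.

r_true = r_obs / √(r_xx · r_yy) = 0.586 / √(0.538 × 0.696) = 0.586 / √0.374448 = 0.586 / 0.6119 ≈ 0.958.

0.958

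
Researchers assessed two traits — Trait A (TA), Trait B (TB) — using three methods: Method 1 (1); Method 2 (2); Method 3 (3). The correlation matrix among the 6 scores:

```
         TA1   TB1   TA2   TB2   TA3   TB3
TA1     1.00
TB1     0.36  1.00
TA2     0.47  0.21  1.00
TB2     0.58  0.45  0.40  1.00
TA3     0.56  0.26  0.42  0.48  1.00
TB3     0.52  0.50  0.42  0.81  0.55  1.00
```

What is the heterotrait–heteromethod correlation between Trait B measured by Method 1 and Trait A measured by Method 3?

0.26

Different traits and methods: r(TB1, TA3) = 0.26.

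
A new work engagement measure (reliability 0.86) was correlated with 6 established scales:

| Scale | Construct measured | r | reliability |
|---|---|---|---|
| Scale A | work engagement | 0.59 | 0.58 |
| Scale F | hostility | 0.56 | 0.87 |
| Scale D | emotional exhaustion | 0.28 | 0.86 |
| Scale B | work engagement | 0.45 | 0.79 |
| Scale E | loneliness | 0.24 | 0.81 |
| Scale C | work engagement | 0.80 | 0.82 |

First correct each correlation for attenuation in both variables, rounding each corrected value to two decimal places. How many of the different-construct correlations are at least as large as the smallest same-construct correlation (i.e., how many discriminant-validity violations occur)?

Disattenuated r (r / √(r_scale · r_new)):
  Scale A (conv): 0.59 / √(0.58·0.86) = 0.84
  Scale F (disc): 0.56 / √(0.87·0.86) = 0.65
  Scale D (disc): 0.28 / √(0.86·0.86) = 0.33
  Scale B (conv): 0.45 / √(0.79·0.86) = 0.55
  Scale E (disc): 0.24 / √(0.81·0.86) = 0.29
  Scale C (conv): 0.80 / √(0.82·0.86) = 0.95
Smallest convergent = 0.55. Discriminant values: 0.65, 0.33, 0.29; count ≥ 0.55 → 1.

1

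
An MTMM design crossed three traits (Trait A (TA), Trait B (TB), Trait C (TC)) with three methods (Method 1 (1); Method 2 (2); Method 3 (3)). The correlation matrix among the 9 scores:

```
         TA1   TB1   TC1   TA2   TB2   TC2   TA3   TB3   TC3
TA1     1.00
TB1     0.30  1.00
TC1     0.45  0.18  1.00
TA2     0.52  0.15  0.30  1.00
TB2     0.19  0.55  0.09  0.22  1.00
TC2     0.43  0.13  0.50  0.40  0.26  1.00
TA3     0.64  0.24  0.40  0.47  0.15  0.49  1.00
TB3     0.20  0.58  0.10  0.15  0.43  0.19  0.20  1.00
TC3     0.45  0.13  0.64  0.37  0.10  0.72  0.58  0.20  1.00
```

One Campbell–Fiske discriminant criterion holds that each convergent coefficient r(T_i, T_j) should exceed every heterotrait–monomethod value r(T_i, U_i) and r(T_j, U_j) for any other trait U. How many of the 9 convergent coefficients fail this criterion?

1

Convergent coefficients and their comparison sets:
TA (methods 1·2): 0.52 vs {0.30, 0.22, 0.45, 0.40} → pass.
TA (methods 1·3): 0.64 vs {0.30, 0.20, 0.45, 0.58} → pass.
TA (methods 2·3): 0.47 vs {0.22, 0.20, 0.40, 0.58} → fail.
TB (methods 1·2): 0.55 vs {0.30, 0.22, 0.18, 0.26} → pass.
TB (methods 1·3): 0.58 vs {0.30, 0.20, 0.18, 0.20} → pass.
TB (methods 2·3): 0.43 vs {0.22, 0.20, 0.26, 0.20} → pass.
TC (methods 1·2): 0.50 vs {0.45, 0.40, 0.18, 0.26} → pass.
TC (methods 1·3): 0.64 vs {0.45, 0.58, 0.18, 0.20} → pass.
TC (methods 2·3): 0.72 vs {0.40, 0.58, 0.26, 0.20} → pass.
1 of 9 fail.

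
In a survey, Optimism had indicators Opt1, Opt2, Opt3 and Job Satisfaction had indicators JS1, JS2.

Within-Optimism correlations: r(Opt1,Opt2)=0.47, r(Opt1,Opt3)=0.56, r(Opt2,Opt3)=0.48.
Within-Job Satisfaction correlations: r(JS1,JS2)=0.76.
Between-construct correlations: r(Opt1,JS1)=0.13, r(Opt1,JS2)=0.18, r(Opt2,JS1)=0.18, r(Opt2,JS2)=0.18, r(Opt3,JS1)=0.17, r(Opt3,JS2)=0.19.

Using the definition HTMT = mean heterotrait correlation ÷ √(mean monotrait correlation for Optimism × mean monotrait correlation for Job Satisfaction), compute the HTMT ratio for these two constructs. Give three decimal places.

Mean between = 1.03/6 = 0.1717.
Mean within-Opt = 1.51/3 = 0.5033; mean within-JS = 0.76/1 = 0.7600.
Geometric mean = √(0.5033 × 0.7600) = 0.6185.
HTMT = 0.1717 / 0.6185 = 0.278.

0.278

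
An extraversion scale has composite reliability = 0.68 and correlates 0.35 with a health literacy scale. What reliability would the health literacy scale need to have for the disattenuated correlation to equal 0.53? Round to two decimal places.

0.64

r_true = r_obs / √(r_xx · r_yy) ⇒ 0.53 = 0.35 / √(0.68 · r_yy).
√(0.68 · r_yy) = 0.35 / 0.53 = 0.6604; 0.68 · r_yy = 0.4361; r_yy = 0.4361 / 0.68 ≈ 0.64.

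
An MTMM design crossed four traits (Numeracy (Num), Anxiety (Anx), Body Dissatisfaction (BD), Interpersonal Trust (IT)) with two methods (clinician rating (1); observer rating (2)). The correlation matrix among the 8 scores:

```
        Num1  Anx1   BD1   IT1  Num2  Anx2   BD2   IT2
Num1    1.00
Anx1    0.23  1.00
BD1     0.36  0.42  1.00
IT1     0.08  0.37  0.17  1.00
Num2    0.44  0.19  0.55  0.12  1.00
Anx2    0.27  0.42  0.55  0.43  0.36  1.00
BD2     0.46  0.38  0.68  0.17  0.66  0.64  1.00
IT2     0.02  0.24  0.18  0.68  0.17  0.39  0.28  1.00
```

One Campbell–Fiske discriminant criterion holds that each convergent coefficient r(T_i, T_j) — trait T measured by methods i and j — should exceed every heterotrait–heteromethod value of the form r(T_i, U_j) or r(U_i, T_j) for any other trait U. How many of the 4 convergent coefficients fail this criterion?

2

Checking each validity diagonal entry against its comparison values:
Num (methods 1·2): 0.44 vs {0.27, 0.19, 0.46, 0.55, 0.02, 0.12} → fail.
Anx (methods 1·2): 0.42 vs {0.19, 0.27, 0.38, 0.55, 0.24, 0.43} → fail.
BD (methods 1·2): 0.68 vs {0.55, 0.46, 0.55, 0.38, 0.18, 0.17} → pass.
IT (methods 1·2): 0.68 vs {0.12, 0.02, 0.43, 0.24, 0.17, 0.18} → pass.
2 of 4 fail.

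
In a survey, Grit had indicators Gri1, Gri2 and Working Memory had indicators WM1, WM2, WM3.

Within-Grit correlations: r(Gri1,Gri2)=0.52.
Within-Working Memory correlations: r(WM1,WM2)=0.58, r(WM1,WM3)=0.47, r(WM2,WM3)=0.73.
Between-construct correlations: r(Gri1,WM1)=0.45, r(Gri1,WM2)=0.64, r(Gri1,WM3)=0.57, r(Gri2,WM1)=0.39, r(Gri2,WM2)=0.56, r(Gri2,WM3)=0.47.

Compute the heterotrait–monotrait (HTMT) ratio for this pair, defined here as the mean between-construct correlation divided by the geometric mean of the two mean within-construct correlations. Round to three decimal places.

0.924

Mean between = 3.08/6 = 0.5133.
Mean within-Gri = 0.52/1 = 0.5200; mean within-WM = 1.78/3 = 0.5933.
Geometric mean = √(0.5200 × 0.5933) = 0.5554.
HTMT = 0.5133 / 0.5554 = 0.924.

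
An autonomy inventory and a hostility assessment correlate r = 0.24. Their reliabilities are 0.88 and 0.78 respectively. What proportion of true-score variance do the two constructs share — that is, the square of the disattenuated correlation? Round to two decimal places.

0.08

Disattenuated r = 0.24 / √(0.88 × 0.78) = 0.24 / 0.8285 = 0.2897.
Shared true-score variance = 0.2897² = 0.0839 ≈ 0.08.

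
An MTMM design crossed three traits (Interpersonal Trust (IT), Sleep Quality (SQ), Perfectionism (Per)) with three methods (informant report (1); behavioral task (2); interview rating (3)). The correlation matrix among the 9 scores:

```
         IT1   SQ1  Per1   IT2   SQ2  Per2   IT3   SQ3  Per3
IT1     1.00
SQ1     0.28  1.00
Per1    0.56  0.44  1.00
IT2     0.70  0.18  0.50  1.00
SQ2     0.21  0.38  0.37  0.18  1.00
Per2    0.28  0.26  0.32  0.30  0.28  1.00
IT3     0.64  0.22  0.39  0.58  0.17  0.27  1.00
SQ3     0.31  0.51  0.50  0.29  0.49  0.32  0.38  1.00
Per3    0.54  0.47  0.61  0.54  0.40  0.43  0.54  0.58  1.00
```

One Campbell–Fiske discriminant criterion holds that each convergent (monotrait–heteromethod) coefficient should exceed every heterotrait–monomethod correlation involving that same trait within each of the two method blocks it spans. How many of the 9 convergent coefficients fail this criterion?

5

Checking each validity diagonal entry against its comparison values:
IT (methods 1·2): 0.70 vs {0.28, 0.18, 0.56, 0.30} → pass.
IT (methods 1·3): 0.64 vs {0.28, 0.38, 0.56, 0.54} → pass.
IT (methods 2·3): 0.58 vs {0.18, 0.38, 0.30, 0.54} → pass.
SQ (methods 1·2): 0.38 vs {0.28, 0.18, 0.44, 0.28} → fail.
SQ (methods 1·3): 0.51 vs {0.28, 0.38, 0.44, 0.58} → fail.
SQ (methods 2·3): 0.49 vs {0.18, 0.38, 0.28, 0.58} → fail.
Per (methods 1·2): 0.32 vs {0.56, 0.30, 0.44, 0.28} → fail.
Per (methods 1·3): 0.61 vs {0.56, 0.54, 0.44, 0.58} → pass.
Per (methods 2·3): 0.43 vs {0.30, 0.54, 0.28, 0.58} → fail.
5 of 9 fail.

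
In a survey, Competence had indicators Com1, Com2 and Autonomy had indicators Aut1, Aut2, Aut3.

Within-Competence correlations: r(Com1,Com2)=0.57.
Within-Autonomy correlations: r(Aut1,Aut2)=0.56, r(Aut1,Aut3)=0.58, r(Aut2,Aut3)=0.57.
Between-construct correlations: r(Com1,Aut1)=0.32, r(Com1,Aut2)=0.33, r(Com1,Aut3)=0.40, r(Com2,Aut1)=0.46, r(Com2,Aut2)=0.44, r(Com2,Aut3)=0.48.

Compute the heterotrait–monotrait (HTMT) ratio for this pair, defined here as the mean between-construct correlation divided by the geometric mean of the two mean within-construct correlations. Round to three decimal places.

0.711

Mean heterotrait r = 2.43/6 = 0.4050.
Mean within-Com = 0.57/1 = 0.5700; mean within-Aut = 1.71/3 = 0.5700.
Geometric mean = √(0.5700 × 0.5700) = 0.5700.
HTMT = 0.4050 / 0.5700 = 0.711.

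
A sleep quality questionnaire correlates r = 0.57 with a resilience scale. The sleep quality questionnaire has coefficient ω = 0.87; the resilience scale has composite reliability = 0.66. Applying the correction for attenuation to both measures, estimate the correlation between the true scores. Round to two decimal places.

0.75

r_true = r_obs / √(r_xx · r_yy) = 0.57 / √(0.87 × 0.66) = 0.57 / √0.5742 = 0.57 / 0.7578 ≈ 0.75.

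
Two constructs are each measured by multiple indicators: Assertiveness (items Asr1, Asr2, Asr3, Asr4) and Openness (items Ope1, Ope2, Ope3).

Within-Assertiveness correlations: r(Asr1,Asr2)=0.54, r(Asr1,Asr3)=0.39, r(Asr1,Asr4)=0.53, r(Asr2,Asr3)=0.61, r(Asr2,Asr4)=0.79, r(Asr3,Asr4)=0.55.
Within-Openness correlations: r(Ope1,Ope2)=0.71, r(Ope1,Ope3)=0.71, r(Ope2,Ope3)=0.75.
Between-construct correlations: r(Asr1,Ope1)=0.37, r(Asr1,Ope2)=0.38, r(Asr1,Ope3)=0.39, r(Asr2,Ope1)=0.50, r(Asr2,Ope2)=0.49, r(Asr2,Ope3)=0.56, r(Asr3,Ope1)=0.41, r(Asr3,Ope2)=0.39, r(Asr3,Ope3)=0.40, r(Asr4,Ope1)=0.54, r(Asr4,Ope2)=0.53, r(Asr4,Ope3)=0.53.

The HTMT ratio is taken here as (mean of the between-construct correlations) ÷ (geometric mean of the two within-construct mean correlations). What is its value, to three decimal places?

Between-construct mean = 5.49/12 = 0.4575.
Mean within-Asr = 3.41/6 = 0.5683; mean within-Ope = 2.17/3 = 0.7233.
Geometric mean = √(0.5683 × 0.7233) = 0.6411.
HTMT = 0.4575 / 0.6411 = 0.714.

0.714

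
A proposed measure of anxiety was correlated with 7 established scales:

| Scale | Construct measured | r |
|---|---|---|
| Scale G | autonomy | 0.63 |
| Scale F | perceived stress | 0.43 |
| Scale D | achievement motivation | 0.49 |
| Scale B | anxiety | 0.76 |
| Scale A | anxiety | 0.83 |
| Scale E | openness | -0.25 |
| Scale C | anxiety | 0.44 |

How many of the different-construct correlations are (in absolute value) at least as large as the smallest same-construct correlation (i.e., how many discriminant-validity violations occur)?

2

Convergent (same construct = anxiety): Scale B, Scale A, Scale C.
Smallest convergent = 0.44. Discriminant |r|: 0.63, 0.43, 0.49, 0.25; count ≥ 0.44 → 2.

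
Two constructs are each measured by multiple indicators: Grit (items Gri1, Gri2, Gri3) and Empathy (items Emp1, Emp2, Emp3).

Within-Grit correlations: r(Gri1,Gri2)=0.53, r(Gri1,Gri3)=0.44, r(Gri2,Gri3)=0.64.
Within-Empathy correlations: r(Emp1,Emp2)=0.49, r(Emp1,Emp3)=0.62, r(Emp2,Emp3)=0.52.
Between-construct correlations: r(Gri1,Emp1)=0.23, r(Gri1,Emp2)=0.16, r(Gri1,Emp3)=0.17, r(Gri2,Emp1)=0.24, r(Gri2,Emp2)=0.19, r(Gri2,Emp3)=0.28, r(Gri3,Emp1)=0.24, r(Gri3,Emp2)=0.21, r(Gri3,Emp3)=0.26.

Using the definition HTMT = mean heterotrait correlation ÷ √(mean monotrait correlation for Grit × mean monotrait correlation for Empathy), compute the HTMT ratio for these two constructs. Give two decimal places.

0.41

Mean heterotrait r = 1.98/9 = 0.2200.
Mean within-Gri = 1.61/3 = 0.5367; mean within-Emp = 1.63/3 = 0.5433.
Geometric mean = √(0.5367 × 0.5433) = 0.5400.
HTMT = 0.2200 / 0.5400 = 0.41.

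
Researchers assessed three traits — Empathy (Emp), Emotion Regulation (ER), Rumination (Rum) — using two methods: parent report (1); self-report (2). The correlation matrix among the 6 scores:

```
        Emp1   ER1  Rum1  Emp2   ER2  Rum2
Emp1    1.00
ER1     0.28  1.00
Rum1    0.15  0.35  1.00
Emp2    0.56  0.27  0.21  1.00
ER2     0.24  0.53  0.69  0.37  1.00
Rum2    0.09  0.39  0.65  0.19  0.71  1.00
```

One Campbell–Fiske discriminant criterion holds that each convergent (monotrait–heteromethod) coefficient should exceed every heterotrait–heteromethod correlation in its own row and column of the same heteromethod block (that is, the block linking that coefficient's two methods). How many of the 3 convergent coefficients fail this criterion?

Checking each validity diagonal entry against its comparison values:
Emp (methods 1·2): 0.56 vs {0.24, 0.27, 0.09, 0.21} → pass.
ER (methods 1·2): 0.53 vs {0.27, 0.24, 0.39, 0.69} → fail.
Rum (methods 1·2): 0.65 vs {0.21, 0.09, 0.69, 0.39} → fail.
2 of 3 fail.

2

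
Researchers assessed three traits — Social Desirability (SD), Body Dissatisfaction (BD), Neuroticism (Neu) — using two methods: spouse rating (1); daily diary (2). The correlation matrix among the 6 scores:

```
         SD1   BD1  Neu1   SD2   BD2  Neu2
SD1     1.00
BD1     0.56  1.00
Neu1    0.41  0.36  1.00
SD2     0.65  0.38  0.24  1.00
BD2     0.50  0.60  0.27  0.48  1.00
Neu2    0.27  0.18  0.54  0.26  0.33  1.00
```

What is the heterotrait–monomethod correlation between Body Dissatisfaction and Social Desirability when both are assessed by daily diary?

0.48

Different traits, same method: r(BD2, SD2) = 0.48.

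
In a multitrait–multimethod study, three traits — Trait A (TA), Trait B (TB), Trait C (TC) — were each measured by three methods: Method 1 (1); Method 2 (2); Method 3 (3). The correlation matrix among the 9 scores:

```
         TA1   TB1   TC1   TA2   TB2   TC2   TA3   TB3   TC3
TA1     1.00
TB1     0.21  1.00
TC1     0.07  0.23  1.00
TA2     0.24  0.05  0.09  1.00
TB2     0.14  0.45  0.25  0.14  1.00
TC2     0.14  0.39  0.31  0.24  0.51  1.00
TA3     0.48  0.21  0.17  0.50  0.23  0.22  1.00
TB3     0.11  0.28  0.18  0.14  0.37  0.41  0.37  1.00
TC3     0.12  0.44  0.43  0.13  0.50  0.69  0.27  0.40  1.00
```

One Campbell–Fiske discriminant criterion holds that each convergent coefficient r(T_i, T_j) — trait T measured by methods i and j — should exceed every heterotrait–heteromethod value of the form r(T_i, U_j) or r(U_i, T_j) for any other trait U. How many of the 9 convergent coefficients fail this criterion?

4

Checking each validity diagonal entry against its comparison values:
TA (methods 1·2): 0.24 vs {0.14, 0.05, 0.14, 0.09} → pass.
TA (methods 1·3): 0.48 vs {0.11, 0.21, 0.12, 0.17} → pass.
TA (methods 2·3): 0.50 vs {0.14, 0.23, 0.13, 0.22} → pass.
TB (methods 1·2): 0.45 vs {0.05, 0.14, 0.39, 0.25} → pass.
TB (methods 1·3): 0.28 vs {0.21, 0.11, 0.44, 0.18} → fail.
TB (methods 2·3): 0.37 vs {0.23, 0.14, 0.50, 0.41} → fail.
TC (methods 1·2): 0.31 vs {0.09, 0.14, 0.25, 0.39} → fail.
TC (methods 1·3): 0.43 vs {0.17, 0.12, 0.18, 0.44} → fail.
TC (methods 2·3): 0.69 vs {0.22, 0.13, 0.41, 0.50} → pass.
4 of 9 fail.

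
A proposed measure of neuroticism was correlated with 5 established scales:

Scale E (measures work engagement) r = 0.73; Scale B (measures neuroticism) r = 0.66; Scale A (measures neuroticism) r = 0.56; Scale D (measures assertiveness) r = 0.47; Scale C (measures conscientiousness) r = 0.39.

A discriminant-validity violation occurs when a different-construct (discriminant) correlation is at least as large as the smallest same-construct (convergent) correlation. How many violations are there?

Convergent (same construct = neuroticism): Scale B, Scale A.
Smallest convergent = 0.56. Discriminant values: 0.73, 0.47, 0.39; count ≥ 0.56 → 1.

1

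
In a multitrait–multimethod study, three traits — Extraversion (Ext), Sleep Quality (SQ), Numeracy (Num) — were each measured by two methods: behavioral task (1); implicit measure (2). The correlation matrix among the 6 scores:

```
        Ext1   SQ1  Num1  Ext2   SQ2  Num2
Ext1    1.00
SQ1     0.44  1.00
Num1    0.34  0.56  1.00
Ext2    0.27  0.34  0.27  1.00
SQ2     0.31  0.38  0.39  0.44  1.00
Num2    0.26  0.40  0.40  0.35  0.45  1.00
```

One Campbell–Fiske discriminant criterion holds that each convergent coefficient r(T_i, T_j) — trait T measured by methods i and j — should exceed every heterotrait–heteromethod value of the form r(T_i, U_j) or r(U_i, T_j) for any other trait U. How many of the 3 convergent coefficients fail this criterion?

3

Checking each validity diagonal entry against its comparison values:
Ext (methods 1·2): 0.27 vs {0.31, 0.34, 0.26, 0.27} → fail.
SQ (methods 1·2): 0.38 vs {0.34, 0.31, 0.40, 0.39} → fail.
Num (methods 1·2): 0.40 vs {0.27, 0.26, 0.39, 0.40} → fail.
3 of 3 fail.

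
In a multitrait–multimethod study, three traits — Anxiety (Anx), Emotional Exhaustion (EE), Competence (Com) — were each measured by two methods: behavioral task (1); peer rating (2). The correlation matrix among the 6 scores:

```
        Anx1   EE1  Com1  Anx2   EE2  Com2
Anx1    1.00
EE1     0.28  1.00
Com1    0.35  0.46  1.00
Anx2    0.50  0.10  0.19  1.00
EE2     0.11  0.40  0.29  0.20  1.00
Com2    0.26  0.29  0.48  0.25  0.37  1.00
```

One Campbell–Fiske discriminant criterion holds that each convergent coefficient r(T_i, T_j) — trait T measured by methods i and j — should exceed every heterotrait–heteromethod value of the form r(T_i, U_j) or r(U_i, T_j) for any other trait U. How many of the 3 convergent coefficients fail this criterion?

Each convergent coefficient versus the relevant comparison correlations:
Anx (methods 1·2): 0.50 vs {0.11, 0.10, 0.26, 0.19} → pass.
EE (methods 1·2): 0.40 vs {0.10, 0.11, 0.29, 0.29} → pass.
Com (methods 1·2): 0.48 vs {0.19, 0.26, 0.29, 0.29} → pass.
0 of 3 fail.

0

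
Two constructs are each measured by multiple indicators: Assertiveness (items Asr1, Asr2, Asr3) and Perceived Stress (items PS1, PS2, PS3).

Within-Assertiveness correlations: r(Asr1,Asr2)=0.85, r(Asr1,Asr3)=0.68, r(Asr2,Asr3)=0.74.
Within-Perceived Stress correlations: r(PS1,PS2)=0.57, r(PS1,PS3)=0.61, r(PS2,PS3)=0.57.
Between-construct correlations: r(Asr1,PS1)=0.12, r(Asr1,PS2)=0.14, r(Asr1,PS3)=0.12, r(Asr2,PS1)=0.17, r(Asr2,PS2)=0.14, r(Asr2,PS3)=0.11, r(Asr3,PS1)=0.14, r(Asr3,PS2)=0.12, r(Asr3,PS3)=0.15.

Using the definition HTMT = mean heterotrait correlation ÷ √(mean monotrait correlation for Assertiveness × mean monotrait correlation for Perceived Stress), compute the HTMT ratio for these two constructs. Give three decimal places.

0.202

Between-construct mean = 1.21/9 = 0.1344.
Mean within-Asr = 2.27/3 = 0.7567; mean within-PS = 1.75/3 = 0.5833.
Geometric mean = √(0.7567 × 0.5833) = 0.6644.
HTMT = 0.1344 / 0.6644 = 0.202.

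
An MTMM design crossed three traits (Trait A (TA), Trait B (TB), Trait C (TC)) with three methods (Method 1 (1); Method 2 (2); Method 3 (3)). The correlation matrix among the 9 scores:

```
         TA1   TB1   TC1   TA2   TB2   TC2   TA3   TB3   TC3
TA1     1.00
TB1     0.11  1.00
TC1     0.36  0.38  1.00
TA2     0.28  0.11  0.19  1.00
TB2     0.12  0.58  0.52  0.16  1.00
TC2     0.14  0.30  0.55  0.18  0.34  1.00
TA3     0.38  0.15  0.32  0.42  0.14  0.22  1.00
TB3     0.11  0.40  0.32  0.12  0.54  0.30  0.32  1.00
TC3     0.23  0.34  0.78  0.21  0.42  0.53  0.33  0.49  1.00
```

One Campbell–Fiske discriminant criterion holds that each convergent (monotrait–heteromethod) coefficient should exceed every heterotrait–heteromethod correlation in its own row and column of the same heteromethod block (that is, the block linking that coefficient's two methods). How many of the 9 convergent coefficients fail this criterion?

Checking each validity diagonal entry against its comparison values:
TA (methods 1·2): 0.28 vs {0.12, 0.11, 0.14, 0.19} → pass.
TA (methods 1·3): 0.38 vs {0.11, 0.15, 0.23, 0.32} → pass.
TA (methods 2·3): 0.42 vs {0.12, 0.14, 0.21, 0.22} → pass.
TB (methods 1·2): 0.58 vs {0.11, 0.12, 0.30, 0.52} → pass.
TB (methods 1·3): 0.40 vs {0.15, 0.11, 0.34, 0.32} → pass.
TB (methods 2·3): 0.54 vs {0.14, 0.12, 0.42, 0.30} → pass.
TC (methods 1·2): 0.55 vs {0.19, 0.14, 0.52, 0.30} → pass.
TC (methods 1·3): 0.78 vs {0.32, 0.23, 0.32, 0.34} → pass.
TC (methods 2·3): 0.53 vs {0.22, 0.21, 0.30, 0.42} → pass.
0 of 9 fail.

0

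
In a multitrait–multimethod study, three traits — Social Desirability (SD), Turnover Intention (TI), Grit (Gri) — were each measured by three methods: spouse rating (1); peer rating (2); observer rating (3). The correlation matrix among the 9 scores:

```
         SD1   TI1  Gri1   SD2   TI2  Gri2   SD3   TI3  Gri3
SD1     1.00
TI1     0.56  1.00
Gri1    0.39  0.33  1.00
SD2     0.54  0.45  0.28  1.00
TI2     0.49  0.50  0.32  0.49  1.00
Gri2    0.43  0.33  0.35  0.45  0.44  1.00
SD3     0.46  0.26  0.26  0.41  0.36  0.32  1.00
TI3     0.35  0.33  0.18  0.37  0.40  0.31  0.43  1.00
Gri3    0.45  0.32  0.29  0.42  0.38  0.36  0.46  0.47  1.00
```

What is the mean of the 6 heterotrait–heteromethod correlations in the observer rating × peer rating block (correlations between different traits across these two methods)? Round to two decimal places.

HTHM values (method 3 × method 2): 0.36, 0.32, 0.37, 0.31, 0.42, 0.38; mean = 2.16/6 = 0.36.

0.36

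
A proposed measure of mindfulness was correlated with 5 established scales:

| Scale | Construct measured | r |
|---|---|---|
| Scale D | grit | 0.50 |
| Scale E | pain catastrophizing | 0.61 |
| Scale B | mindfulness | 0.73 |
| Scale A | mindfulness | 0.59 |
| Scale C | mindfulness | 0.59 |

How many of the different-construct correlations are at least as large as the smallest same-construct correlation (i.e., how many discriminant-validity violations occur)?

1

Convergent (same construct = mindfulness): Scale B, Scale A, Scale C.
Smallest convergent = 0.59. Discriminant values: 0.50, 0.61; count ≥ 0.59 → 1.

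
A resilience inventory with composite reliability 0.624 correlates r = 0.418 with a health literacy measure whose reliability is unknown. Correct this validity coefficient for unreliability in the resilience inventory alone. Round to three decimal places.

0.529

Single correction: r_c = r_obs / √r_xx = 0.418 / √0.624 = 0.418 / 0.7899 ≈ 0.529.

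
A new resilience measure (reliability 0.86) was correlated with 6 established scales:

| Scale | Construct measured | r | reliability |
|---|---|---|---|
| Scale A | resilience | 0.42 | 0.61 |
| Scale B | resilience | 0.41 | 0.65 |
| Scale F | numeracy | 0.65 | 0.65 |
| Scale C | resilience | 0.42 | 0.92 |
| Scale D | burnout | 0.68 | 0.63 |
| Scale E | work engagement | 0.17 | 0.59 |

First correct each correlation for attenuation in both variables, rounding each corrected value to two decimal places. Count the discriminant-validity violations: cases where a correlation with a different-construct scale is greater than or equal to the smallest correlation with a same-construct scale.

2

Disattenuated r (r / √(r_scale · r_new)):
  Scale A (conv): 0.42 / √(0.61·0.86) = 0.58
  Scale B (conv): 0.41 / √(0.65·0.86) = 0.55
  Scale F (disc): 0.65 / √(0.65·0.86) = 0.87
  Scale C (conv): 0.42 / √(0.92·0.86) = 0.47
  Scale D (disc): 0.68 / √(0.63·0.86) = 0.92
  Scale E (disc): 0.17 / √(0.59·0.86) = 0.24
Smallest convergent = 0.47. Discriminant values: 0.87, 0.92, 0.24; count ≥ 0.47 → 2.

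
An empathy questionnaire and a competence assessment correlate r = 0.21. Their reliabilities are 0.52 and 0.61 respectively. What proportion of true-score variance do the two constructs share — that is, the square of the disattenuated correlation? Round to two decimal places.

0.14

Disattenuated r = 0.21 / √(0.52 × 0.61) = 0.21 / 0.5632 = 0.3729.
Shared true-score variance = 0.3729² = 0.1391 ≈ 0.14.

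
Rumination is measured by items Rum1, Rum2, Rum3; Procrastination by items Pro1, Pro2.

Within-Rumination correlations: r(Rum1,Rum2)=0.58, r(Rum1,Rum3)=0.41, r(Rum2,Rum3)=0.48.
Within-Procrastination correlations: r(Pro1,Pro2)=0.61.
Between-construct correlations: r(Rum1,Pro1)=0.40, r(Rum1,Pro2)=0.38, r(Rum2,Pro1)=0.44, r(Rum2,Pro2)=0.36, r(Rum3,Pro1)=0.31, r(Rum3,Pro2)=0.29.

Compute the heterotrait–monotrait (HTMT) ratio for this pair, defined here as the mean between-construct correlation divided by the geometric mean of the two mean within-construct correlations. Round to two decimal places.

0.66

Mean heterotrait r = 2.18/6 = 0.3633.
Mean within-Rum = 1.47/3 = 0.4900; mean within-Pro = 0.61/1 = 0.6100.
Geometric mean = √(0.4900 × 0.6100) = 0.5467.
HTMT = 0.3633 / 0.5467 = 0.66.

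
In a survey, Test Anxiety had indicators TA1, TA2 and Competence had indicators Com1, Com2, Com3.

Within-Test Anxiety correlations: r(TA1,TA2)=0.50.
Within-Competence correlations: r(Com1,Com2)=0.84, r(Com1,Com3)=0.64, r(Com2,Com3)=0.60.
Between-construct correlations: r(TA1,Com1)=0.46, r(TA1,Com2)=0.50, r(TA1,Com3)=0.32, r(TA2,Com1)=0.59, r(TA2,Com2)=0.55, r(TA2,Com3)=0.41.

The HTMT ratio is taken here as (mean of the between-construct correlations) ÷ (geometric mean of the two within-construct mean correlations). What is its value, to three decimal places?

Mean between = 2.83/6 = 0.4717.
Mean within-TA = 0.50/1 = 0.5000; mean within-Com = 2.08/3 = 0.6933.
Geometric mean = √(0.5000 × 0.6933) = 0.5888.
HTMT = 0.4717 / 0.5888 = 0.801.

0.801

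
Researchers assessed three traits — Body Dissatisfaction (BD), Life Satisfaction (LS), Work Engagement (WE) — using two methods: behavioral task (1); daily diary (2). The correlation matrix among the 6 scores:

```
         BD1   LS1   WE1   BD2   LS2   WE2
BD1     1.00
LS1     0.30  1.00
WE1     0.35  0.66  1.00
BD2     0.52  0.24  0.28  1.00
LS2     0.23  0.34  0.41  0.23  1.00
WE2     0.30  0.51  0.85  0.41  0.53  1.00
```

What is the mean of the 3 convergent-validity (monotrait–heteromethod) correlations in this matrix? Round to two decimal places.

Convergent values: 0.52, 0.34, 0.85; mean = 1.71/3 = 0.57.

0.57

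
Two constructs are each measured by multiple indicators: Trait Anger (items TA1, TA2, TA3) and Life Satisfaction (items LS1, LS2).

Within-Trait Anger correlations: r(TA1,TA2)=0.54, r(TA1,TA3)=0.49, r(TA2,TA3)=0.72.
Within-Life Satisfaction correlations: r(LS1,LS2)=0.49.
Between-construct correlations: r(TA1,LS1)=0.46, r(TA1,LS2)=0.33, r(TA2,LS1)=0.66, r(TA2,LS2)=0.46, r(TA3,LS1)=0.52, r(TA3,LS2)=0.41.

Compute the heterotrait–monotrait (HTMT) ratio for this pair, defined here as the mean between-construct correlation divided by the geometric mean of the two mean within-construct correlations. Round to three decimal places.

Mean between = 2.84/6 = 0.4733.
Mean within-TA = 1.75/3 = 0.5833; mean within-LS = 0.49/1 = 0.4900.
Geometric mean = √(0.5833 × 0.4900) = 0.5346.
HTMT = 0.4733 / 0.5346 = 0.885.

0.885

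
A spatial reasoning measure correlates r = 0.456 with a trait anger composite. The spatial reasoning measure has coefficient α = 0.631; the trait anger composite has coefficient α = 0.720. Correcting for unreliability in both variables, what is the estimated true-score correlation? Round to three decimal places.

0.677

r_true = r_obs / √(r_xx · r_yy) = 0.456 / √(0.631 × 0.720) = 0.456 / √0.454320 = 0.456 / 0.6740 ≈ 0.677.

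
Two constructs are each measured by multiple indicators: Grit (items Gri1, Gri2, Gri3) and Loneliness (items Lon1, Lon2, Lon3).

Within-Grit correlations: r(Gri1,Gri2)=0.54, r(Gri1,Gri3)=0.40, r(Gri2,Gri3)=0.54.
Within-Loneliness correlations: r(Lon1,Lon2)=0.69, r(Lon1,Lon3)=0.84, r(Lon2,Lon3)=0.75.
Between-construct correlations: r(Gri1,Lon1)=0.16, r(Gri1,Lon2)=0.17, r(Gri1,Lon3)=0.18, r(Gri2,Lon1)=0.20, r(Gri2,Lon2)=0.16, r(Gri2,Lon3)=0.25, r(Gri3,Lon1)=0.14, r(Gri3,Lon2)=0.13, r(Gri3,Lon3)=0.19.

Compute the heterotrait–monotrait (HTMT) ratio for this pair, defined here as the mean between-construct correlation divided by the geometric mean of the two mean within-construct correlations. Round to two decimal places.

Mean heterotrait r = 1.58/9 = 0.1756.
Mean within-Gri = 1.48/3 = 0.4933; mean within-Lon = 2.28/3 = 0.7600.
Geometric mean = √(0.4933 × 0.7600) = 0.6123.
HTMT = 0.1756 / 0.6123 = 0.29.

0.29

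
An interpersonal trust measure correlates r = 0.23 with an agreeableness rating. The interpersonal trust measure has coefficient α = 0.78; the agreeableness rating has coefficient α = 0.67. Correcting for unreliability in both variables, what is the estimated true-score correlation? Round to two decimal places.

r_true = r_obs / √(r_xx · r_yy) = 0.23 / √(0.78 × 0.67) = 0.23 / √0.5226 = 0.23 / 0.7229 ≈ 0.32.

0.32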